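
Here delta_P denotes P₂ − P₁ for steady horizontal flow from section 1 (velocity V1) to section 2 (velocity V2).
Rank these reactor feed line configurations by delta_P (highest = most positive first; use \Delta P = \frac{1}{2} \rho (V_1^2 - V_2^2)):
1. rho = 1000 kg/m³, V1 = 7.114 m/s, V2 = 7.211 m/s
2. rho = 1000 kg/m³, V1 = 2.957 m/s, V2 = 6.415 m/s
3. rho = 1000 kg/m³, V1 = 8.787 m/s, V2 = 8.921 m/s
Case 1: delta_P = -0.6948 kPa
Case 2: delta_P = -16.2 kPa
Case 3: delta_P = -1.186 kPa
Ranking (highest first): 1, 3, 2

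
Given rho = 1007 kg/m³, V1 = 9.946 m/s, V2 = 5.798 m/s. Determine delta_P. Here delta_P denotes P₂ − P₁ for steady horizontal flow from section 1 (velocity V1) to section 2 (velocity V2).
Formula: \Delta P = \frac{1}{2} \rho (V_1^2 - V_2^2)
delta_P = 0.5·1007·(9.946² − 5.798²)/1000 = 32.88 kPa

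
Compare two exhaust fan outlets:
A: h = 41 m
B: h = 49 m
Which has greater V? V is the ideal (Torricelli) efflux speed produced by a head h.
V(A) = 28.36 m/s, V(B) = 31.01 m/s. Answer: B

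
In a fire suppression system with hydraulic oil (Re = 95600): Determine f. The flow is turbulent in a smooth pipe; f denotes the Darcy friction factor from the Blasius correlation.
Formula: f = \frac{0.316}{Re^{0.25}}
f = 0.316/95600^0.25 = 0.01797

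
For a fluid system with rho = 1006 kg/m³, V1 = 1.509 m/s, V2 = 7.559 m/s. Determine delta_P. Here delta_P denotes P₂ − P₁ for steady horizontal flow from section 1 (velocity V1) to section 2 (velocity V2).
Formula: \Delta P = \frac{1}{2} \rho (V_1^2 - V_2^2)
delta_P = 0.5·1006·(1.509² − 7.559²)/1000 = -27.6 kPa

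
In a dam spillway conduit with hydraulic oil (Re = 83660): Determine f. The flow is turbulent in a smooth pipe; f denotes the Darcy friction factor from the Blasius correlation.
Formula: f = \frac{0.316}{Re^{0.25}}
f = 0.316/83660^0.25 = 0.01858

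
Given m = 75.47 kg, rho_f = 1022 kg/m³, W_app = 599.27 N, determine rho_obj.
Formula: W_{app} = mg\left(1 - \frac{\rho_f}{\rho_{obj}}\right)
Substituting knowns: 599.27 = 75.47·9.81·(1 − 1022/rho_obj)
Solving for rho_obj: rho_obj = 1022/(1 − 599.27/(75.47·9.81)) = 5363 kg/m³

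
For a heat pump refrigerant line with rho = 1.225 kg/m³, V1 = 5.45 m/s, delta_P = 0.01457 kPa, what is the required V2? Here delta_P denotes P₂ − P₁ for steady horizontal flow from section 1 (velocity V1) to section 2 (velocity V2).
Formula: \Delta P = \frac{1}{2} \rho (V_1^2 - V_2^2)
Substituting knowns: 0.01457 = 0.5·1.225·(5.45² − V2²)/1000
Solving for V2: V2 = √(5.45² − 2·(0.01457·1000)/1.225) = 2.432 m/s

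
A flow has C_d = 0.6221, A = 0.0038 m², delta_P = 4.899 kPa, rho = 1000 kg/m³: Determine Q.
Formula: Q = C_d A \sqrt{\frac{2 \Delta P}{\rho}}
Q = 0.6221·0.0038·√(2·(4.899·1000)/1000)·1000 = 7.4 L/s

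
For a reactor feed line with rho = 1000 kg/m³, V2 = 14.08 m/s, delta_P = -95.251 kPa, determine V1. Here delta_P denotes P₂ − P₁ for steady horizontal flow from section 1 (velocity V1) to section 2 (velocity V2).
Formula: \Delta P = \frac{1}{2} \rho (V_1^2 - V_2^2)
Substituting knowns: -95.251 = 0.5·1000·(V1² − 14.08²)/1000
Solving for V1: V1 = √(14.08² + 2·(-95.251·1000)/1000) = 2.783 m/s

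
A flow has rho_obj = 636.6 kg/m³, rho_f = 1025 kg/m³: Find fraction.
Formula: f_{sub} = \frac{\rho_{obj}}{\rho_f}
fraction = 636.6/1025 = 0.6211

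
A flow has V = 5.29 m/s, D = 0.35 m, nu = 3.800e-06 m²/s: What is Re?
Formula: Re = \frac{V D}{\nu}
Re = 5.29·0.35/3.800e-06 = 487237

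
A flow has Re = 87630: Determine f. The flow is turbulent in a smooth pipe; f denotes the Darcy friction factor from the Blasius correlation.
Formula: f = \frac{0.316}{Re^{0.25}}
f = 0.316/87630^0.25 = 0.01837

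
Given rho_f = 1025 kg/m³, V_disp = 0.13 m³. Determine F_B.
Formula: F_B = \rho_f g V_{disp}
F_B = 1025·9.81·0.13 = 1307 N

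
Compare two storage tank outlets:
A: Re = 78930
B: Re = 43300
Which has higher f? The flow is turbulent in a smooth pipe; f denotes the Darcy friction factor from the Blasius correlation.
f(A) = 0.01885, f(B) = 0.02191. Answer: B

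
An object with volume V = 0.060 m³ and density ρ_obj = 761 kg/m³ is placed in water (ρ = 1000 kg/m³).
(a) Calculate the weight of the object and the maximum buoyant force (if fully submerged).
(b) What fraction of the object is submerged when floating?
(a) W=rho_obj*g*V=761*9.81*0.060=447.9 N; F_B(max)=rho*g*V=1000*9.81*0.060=588.6 N
(b) Floating fraction=rho_obj/rho=761/1000=0.761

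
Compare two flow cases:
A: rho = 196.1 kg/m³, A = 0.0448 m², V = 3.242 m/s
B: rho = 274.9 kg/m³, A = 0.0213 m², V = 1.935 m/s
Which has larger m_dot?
m_dot(A) = 28.48 kg/s, m_dot(B) = 11.33 kg/s. Answer: A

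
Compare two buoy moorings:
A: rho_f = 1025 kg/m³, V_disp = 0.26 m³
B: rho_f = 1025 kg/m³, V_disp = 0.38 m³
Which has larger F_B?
F_B(A) = 2614 N, F_B(B) = 3821 N. Answer: B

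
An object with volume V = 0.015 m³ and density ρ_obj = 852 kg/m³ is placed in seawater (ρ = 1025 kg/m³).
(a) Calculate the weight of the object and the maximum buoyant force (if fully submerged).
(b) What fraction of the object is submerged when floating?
(a) W=rho_obj*g*V=852*9.81*0.015=125.4 N; F_B(max)=rho*g*V=1025*9.81*0.015=150.8 N
(b) Floating fraction=rho_obj/rho=852/1025=0.831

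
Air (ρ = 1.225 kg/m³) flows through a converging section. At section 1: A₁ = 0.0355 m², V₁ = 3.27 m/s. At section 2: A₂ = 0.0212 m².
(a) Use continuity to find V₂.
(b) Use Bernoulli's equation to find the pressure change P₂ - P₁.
(a) Continuity: A₁V₁=A₂V₂ -> V₂=A₁V₁/A₂=0.0355*3.27/0.0212=5.48 m/s
(b) Bernoulli: P₂-P₁=0.5*rho*(V₁^2-V₂^2)/1000=0.5*1.225*(3.27^2-5.48^2)/1000=-0.01184 kPa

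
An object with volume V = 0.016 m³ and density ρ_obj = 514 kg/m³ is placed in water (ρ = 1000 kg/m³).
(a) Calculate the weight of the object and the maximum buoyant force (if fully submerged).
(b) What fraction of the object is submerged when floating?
(a) W=rho_obj*g*V=514*9.81*0.016=80.7 N; F_B(max)=rho*g*V=1000*9.81*0.016=157.0 N
(b) Floating fraction=rho_obj/rho=514/1000=0.514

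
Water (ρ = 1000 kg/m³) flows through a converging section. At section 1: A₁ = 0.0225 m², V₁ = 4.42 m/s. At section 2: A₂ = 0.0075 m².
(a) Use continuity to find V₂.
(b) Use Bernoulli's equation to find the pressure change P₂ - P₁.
(a) Continuity: A₁V₁=A₂V₂ -> V₂=A₁V₁/A₂=0.0225*4.42/0.0075=13.26 m/s
(b) Bernoulli: P₂-P₁=0.5*rho*(V₁^2-V₂^2)/1000=0.5*1000*(4.42^2-13.26^2)/1000=-78.15 kPa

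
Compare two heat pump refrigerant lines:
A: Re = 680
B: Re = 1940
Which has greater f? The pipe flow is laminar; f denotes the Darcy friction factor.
f(A) = 0.09412, f(B) = 0.03299. Answer: A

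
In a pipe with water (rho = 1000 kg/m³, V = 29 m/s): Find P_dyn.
Formula: P_{dyn} = \frac{1}{2} \rho V^2
P_dyn = 0.5·1000·29²/1000 = 420.5 kPa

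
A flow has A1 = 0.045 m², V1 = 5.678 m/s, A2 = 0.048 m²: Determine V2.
Formula: V_2 = \frac{A_1 V_1}{A_2}
V2 = 0.045·5.678/0.048 = 5.323 m/s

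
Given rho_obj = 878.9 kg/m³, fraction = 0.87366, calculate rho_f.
Formula: f_{sub} = \frac{\rho_{obj}}{\rho_f}
Substituting knowns: 0.87366 = 878.9/rho_f
Solving for rho_f: rho_f = 878.9/0.87366 = 1006 kg/m³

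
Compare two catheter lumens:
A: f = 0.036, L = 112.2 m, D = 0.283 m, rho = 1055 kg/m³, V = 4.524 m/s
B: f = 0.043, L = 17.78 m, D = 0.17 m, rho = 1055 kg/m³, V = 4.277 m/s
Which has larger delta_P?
delta_P(A) = 154.1 kPa, delta_P(B) = 43.4 kPa. Answer: A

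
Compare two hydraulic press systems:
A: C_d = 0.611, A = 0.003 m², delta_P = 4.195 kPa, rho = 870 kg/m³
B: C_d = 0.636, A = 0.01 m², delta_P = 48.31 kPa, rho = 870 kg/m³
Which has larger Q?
Q(A) = 5.692 L/s, Q(B) = 67.02 L/s. Answer: B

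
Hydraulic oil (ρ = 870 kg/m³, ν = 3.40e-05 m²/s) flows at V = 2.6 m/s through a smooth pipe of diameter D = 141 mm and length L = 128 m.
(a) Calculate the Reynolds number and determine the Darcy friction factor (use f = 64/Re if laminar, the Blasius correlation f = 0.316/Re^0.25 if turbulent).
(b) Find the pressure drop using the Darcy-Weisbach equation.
(a) Re = V·D/ν = 2.6·0.141/3.40e-05 = 10782 → turbulent (Re > 4000); f = 0.316/Re^0.25 = 0.316/10782^0.25 = 0.031011
(b) Darcy-Weisbach: ΔP = f·(L/D)·½ρV²/1000 = 0.031011·(128/0.141)·½·870·2.6²/1000 = 82.78 kPa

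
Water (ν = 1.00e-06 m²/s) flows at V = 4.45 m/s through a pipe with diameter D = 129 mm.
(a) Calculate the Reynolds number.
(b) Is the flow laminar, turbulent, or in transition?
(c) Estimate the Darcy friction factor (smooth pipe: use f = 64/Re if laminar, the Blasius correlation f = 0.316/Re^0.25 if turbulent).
(a) Re = V·D/ν = 4.45·0.129/1.00e-06 = 574050
(b) Flow regime: turbulent (Re > 4000)
(c) Friction factor: f = 0.316/Re^0.25 = 0.316/574050^0.25 = 0.01148 (Blasius is strictly valid for Re ≲ 1e5; used here as the smooth-pipe estimate the problem specifies)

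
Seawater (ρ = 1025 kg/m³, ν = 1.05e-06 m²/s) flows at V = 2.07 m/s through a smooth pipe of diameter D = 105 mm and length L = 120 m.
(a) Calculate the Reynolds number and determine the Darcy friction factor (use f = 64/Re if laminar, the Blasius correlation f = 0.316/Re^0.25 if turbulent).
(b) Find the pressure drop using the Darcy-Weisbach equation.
(a) Re = V·D/ν = 2.07·0.105/1.05e-06 = 207000 → turbulent (Re > 4000); f = 0.316/Re^0.25 = 0.316/207000^0.25 = 0.014815 (Blasius is strictly valid for Re ≲ 1e5; used here as the smooth-pipe estimate the problem specifies)
(b) Darcy-Weisbach: ΔP = f·(L/D)·½ρV²/1000 = 0.014815·(120/0.105)·½·1025·2.07²/1000 = 37.18 kPa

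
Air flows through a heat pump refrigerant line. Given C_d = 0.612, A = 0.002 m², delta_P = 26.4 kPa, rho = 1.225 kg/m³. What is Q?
Formula: Q = C_d A \sqrt{\frac{2 \Delta P}{\rho}}
Q = 0.612·0.002·√(2·(26.4·1000)/1.225)·1000 = 254.1 L/s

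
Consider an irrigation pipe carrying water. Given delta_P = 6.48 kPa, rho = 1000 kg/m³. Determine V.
Formula: V = \sqrt{\frac{2 \Delta P}{\rho}}
V = √(2·(6.48·1000)/1000) = 3.6 m/s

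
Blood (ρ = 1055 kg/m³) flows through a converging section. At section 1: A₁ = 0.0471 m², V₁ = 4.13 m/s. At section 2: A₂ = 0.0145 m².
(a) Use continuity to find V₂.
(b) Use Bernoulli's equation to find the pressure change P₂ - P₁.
(a) Continuity: A₁V₁=A₂V₂ -> V₂=A₁V₁/A₂=0.0471*4.13/0.0145=13.42 m/s
(b) Bernoulli: P₂-P₁=0.5*rho*(V₁^2-V₂^2)/1000=0.5*1055*(4.13^2-13.42^2)/1000=-86 kPa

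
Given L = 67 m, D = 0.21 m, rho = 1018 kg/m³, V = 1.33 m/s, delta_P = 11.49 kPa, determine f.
Formula: \Delta P = f \frac{L}{D} \frac{\rho V^2}{2}
Substituting knowns: 11.49 = f·(67/0.21)·0.5·1018·1.33²/1000
Solving for f: f = (11.49·1000)/((67/0.21)·0.5·1018·1.33²) = 0.04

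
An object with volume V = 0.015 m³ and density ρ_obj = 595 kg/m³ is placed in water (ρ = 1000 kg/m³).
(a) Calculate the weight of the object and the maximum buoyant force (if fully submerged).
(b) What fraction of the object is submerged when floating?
(a) W=rho_obj*g*V=595*9.81*0.015=87.6 N; F_B(max)=rho*g*V=1000*9.81*0.015=147.2 N
(b) Floating fraction=rho_obj/rho=595/1000=0.595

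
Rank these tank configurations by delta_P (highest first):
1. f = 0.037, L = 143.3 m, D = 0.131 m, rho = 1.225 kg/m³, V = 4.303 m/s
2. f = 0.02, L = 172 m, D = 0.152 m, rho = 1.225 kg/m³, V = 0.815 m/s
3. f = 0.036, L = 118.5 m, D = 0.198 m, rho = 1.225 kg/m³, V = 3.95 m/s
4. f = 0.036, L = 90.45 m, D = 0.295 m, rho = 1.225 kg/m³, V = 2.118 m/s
Case 1: delta_P = 0.459 kPa
Case 2: delta_P = 0.009207 kPa
Case 3: delta_P = 0.2059 kPa
Case 4: delta_P = 0.03033 kPa
Ranking (highest first): 1, 3, 4, 2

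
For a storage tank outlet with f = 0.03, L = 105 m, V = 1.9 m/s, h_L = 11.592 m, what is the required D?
Formula: h_L = f \frac{L}{D} \frac{V^2}{2g}
Substituting knowns: 11.592 = 0.03·(105/D)·1.9²/(2·9.81)
Solving for D: D = 0.03·105·1.9²/(2·9.81·11.592) = 0.05 m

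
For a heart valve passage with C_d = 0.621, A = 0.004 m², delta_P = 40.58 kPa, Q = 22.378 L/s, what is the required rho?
Formula: Q = C_d A \sqrt{\frac{2 \Delta P}{\rho}}
Substituting knowns: 22.378 = 0.621·0.004·√(2·(40.58·1000)/rho)·1000
Solving for rho: rho = 2·(40.58·1000)/((22.378/1000)/(0.621·0.004))² = 1000 kg/m³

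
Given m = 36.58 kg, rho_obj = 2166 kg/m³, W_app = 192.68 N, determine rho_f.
Formula: W_{app} = mg\left(1 - \frac{\rho_f}{\rho_{obj}}\right)
Substituting knowns: 192.68 = 36.58·9.81·(1 − rho_f/2166)
Solving for rho_f: rho_f = 2166·(1 − 192.68/(36.58·9.81)) = 1003 kg/m³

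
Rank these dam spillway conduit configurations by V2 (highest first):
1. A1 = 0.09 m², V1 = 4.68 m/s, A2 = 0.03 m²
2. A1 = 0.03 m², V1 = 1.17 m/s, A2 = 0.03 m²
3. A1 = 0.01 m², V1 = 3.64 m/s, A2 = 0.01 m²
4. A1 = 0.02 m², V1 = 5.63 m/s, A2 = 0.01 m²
Case 1: V2 = 14.04 m/s
Case 2: V2 = 1.17 m/s
Case 3: V2 = 3.64 m/s
Case 4: V2 = 11.26 m/s
Ranking (highest first): 1, 4, 3, 2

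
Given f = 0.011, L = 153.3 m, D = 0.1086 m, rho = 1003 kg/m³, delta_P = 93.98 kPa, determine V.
Formula: \Delta P = f \frac{L}{D} \frac{\rho V^2}{2}
Substituting knowns: 93.98 = 0.011·(153.3/0.1086)·0.5·1003·V²/1000
Solving for V: V = √((93.98·1000)/(0.011·(153.3/0.1086)·0.5·1003)) = 3.474 m/s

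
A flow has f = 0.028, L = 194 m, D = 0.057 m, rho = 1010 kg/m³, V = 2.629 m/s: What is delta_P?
Formula: \Delta P = f \frac{L}{D} \frac{\rho V^2}{2}
delta_P = 0.028·(194/0.057)·0.5·1010·2.629²/1000 = 332.6 kPa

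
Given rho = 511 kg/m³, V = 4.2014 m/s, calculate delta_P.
Formula: V = \sqrt{\frac{2 \Delta P}{\rho}}
Substituting knowns: 4.2014 = √(2·(delta_P·1000)/511)
Solving for delta_P: delta_P = 4.2014²·511/2/1000 = 4.51 kPa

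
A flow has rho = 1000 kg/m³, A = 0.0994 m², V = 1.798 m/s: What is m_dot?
Formula: \dot{m} = \rho A V
m_dot = 1000·0.0994·1.798 = 178.7 kg/s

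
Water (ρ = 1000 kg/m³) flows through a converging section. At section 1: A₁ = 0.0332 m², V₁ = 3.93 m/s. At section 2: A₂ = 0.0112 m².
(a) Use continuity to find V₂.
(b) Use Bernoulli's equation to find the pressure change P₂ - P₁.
(a) Continuity: A₁V₁=A₂V₂ -> V₂=A₁V₁/A₂=0.0332*3.93/0.0112=11.65 m/s
(b) Bernoulli: P₂-P₁=0.5*rho*(V₁^2-V₂^2)/1000=0.5*1000*(3.93^2-11.65^2)/1000=-60.14 kPa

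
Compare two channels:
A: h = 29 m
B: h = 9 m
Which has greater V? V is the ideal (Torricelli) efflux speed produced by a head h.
V(A) = 23.85 m/s, V(B) = 13.29 m/s. Answer: A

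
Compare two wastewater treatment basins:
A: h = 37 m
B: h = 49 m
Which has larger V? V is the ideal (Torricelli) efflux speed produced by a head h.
V(A) = 26.94 m/s, V(B) = 31.01 m/s. Answer: B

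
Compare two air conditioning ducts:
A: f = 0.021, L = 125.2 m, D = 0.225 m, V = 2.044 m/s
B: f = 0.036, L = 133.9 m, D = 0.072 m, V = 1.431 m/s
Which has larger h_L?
h_L(A) = 2.488 m, h_L(B) = 6.988 m. Answer: B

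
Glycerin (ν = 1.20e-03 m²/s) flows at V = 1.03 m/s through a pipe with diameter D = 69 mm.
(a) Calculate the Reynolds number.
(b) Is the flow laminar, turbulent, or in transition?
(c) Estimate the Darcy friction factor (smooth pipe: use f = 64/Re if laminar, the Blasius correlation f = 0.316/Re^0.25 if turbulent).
(a) Re = V·D/ν = 1.03·0.069/1.20e-03 = 59.225
(b) Flow regime: laminar (Re < 2300)
(c) Friction factor: f = 64/Re = 64/59.225 = 1.081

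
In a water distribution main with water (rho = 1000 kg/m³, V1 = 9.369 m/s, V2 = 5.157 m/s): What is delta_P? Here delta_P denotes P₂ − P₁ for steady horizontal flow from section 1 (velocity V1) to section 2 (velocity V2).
Formula: \Delta P = \frac{1}{2} \rho (V_1^2 - V_2^2)
delta_P = 0.5·1000·(9.369² − 5.157²)/1000 = 30.59 kPa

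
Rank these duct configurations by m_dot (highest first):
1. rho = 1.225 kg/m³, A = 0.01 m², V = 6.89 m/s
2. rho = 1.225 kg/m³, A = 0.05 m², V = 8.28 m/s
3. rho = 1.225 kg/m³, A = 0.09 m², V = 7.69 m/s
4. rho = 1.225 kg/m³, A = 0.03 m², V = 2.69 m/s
Case 1: m_dot = 0.0844 kg/s
Case 2: m_dot = 0.5071 kg/s
Case 3: m_dot = 0.8478 kg/s
Case 4: m_dot = 0.09886 kg/s
Ranking (highest first): 3, 2, 4, 1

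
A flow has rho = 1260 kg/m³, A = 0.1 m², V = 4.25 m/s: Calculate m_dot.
Formula: \dot{m} = \rho A V
m_dot = 1260·0.1·4.25 = 535.5 kg/s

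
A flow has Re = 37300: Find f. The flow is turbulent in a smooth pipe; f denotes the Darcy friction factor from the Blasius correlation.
Formula: f = \frac{0.316}{Re^{0.25}}
f = 0.316/37300^0.25 = 0.02274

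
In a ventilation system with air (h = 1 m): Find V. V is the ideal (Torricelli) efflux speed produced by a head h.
Formula: V = \sqrt{2 g h}
V = √(2·9.81·1) = 4.429 m/s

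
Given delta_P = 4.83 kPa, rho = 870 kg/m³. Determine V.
Formula: V = \sqrt{\frac{2 \Delta P}{\rho}}
V = √(2·(4.83·1000)/870) = 3.332 m/s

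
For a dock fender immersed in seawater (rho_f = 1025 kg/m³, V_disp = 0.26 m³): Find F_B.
Formula: F_B = \rho_f g V_{disp}
F_B = 1025·9.81·0.26 = 2614 N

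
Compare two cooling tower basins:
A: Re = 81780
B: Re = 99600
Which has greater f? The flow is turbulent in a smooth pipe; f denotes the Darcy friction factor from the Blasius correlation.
f(A) = 0.01869, f(B) = 0.01779. Answer: A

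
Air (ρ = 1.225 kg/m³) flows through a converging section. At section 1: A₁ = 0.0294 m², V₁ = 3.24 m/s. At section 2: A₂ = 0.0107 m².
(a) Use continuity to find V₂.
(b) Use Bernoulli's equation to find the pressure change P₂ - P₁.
(a) Continuity: A₁V₁=A₂V₂ -> V₂=A₁V₁/A₂=0.0294*3.24/0.0107=8.90 m/s
(b) Bernoulli: P₂-P₁=0.5*rho*(V₁^2-V₂^2)/1000=0.5*1.225*(3.24^2-8.90^2)/1000=-0.04209 kPa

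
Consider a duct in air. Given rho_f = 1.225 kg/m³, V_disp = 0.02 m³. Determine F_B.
Formula: F_B = \rho_f g V_{disp}
F_B = 1.225·9.81·0.02 = 0.2403 N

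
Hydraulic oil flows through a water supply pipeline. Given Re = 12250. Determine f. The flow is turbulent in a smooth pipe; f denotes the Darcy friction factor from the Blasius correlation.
Formula: f = \frac{0.316}{Re^{0.25}}
f = 0.316/12250^0.25 = 0.03004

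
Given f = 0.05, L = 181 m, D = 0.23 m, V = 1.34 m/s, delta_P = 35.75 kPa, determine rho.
Formula: \Delta P = f \frac{L}{D} \frac{\rho V^2}{2}
Substituting knowns: 35.75 = 0.05·(181/0.23)·0.5·rho·1.34²/1000
Solving for rho: rho = (35.75·1000)/(0.05·(181/0.23)·0.5·1.34²) = 1012 kg/m³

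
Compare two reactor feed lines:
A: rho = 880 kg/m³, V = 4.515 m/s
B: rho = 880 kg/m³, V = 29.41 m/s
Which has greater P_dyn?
P_dyn(A) = 8.969 kPa, P_dyn(B) = 380.6 kPa. Answer: B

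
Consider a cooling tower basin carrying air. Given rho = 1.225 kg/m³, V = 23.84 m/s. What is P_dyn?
Formula: P_{dyn} = \frac{1}{2} \rho V^2
P_dyn = 0.5·1.225·23.84²/1000 = 0.3481 kPa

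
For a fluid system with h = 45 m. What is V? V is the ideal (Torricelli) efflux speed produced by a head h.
Formula: V = \sqrt{2 g h}
V = √(2·9.81·45) = 29.71 m/s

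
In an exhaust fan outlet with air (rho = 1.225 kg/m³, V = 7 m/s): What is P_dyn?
Formula: P_{dyn} = \frac{1}{2} \rho V^2
P_dyn = 0.5·1.225·7²/1000 = 0.03001 kPa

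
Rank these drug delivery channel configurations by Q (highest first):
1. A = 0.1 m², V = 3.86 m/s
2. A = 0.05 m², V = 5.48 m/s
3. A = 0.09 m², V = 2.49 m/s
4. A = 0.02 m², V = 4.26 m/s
Case 1: Q = 386 L/s
Case 2: Q = 274 L/s
Case 3: Q = 224.1 L/s
Case 4: Q = 85.2 L/s
Ranking (highest first): 1, 2, 3, 4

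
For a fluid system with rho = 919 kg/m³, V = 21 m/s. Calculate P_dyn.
Formula: P_{dyn} = \frac{1}{2} \rho V^2
P_dyn = 0.5·919·21²/1000 = 202.6 kPa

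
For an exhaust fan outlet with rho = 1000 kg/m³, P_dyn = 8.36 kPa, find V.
Formula: P_{dyn} = \frac{1}{2} \rho V^2
Substituting knowns: 8.36 = 0.5·1000·V²/1000
Solving for V: V = √(2·(8.36·1000)/1000) = 4.089 m/s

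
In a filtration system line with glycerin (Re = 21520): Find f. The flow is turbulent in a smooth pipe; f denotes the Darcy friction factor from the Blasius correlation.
Formula: f = \frac{0.316}{Re^{0.25}}
f = 0.316/21520^0.25 = 0.02609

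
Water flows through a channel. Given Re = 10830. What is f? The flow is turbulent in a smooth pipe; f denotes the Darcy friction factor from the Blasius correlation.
Formula: f = \frac{0.316}{Re^{0.25}}
f = 0.316/10830^0.25 = 0.03098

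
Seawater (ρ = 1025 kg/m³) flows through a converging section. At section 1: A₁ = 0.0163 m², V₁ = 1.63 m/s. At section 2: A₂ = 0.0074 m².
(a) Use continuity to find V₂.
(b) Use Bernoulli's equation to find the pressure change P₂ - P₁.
(a) Continuity: A₁V₁=A₂V₂ -> V₂=A₁V₁/A₂=0.0163*1.63/0.0074=3.59 m/s
(b) Bernoulli: P₂-P₁=0.5*rho*(V₁^2-V₂^2)/1000=0.5*1025*(1.63^2-3.59^2)/1000=-5.243 kPa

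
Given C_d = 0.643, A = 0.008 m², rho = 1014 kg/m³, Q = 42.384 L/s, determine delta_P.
Formula: Q = C_d A \sqrt{\frac{2 \Delta P}{\rho}}
Substituting knowns: 42.384 = 0.643·0.008·√(2·(delta_P·1000)/1014)·1000
Solving for delta_P: delta_P = ((42.384/1000)/(0.643·0.008))²·1014/2/1000 = 34.42 kPa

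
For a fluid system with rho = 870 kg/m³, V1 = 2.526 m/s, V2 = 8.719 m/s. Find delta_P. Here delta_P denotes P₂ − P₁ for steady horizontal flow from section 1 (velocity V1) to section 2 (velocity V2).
Formula: \Delta P = \frac{1}{2} \rho (V_1^2 - V_2^2)
delta_P = 0.5·870·(2.526² − 8.719²)/1000 = -30.29 kPa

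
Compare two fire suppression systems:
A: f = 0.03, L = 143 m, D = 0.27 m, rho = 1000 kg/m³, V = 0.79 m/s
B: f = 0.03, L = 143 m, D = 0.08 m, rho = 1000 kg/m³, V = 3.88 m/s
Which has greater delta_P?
delta_P(A) = 4.958 kPa, delta_P(B) = 403.6 kPa. Answer: B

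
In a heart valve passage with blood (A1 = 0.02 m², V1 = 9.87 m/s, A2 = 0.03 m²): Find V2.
Formula: V_2 = \frac{A_1 V_1}{A_2}
V2 = 0.02·9.87/0.03 = 6.58 m/s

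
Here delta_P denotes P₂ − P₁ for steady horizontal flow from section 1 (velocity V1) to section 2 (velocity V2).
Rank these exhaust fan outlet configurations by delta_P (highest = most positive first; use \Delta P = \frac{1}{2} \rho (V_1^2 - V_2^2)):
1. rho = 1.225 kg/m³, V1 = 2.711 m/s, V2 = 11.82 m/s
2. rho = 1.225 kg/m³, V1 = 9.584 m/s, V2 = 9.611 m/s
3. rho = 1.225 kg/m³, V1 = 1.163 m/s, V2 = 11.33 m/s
Case 1: delta_P = -0.08107 kPa
Case 2: delta_P = -0.0003174 kPa
Case 3: delta_P = -0.0778 kPa
Ranking (highest first): 2, 3, 1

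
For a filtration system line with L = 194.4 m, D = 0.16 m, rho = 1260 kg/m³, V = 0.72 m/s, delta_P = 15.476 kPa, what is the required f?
Formula: \Delta P = f \frac{L}{D} \frac{\rho V^2}{2}
Substituting knowns: 15.476 = f·(194.4/0.16)·0.5·1260·0.72²/1000
Solving for f: f = (15.476·1000)/((194.4/0.16)·0.5·1260·0.72²) = 0.039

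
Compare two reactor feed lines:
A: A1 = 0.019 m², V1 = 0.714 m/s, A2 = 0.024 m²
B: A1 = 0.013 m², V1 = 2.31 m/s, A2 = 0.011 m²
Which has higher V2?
V2(A) = 0.5652 m/s, V2(B) = 2.73 m/s. Answer: B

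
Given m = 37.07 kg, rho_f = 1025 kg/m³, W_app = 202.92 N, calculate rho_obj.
Formula: W_{app} = mg\left(1 - \frac{\rho_f}{\rho_{obj}}\right)
Substituting knowns: 202.92 = 37.07·9.81·(1 − 1025/rho_obj)
Solving for rho_obj: rho_obj = 1025/(1 − 202.92/(37.07·9.81)) = 2319 kg/m³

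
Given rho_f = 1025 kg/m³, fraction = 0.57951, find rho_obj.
Formula: f_{sub} = \frac{\rho_{obj}}{\rho_f}
Substituting knowns: 0.57951 = rho_obj/1025
Solving for rho_obj: rho_obj = 0.57951·1025 = 594 kg/m³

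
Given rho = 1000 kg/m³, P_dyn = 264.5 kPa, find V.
Formula: P_{dyn} = \frac{1}{2} \rho V^2
Substituting knowns: 264.5 = 0.5·1000·V²/1000
Solving for V: V = √(2·(264.5·1000)/1000) = 23 m/s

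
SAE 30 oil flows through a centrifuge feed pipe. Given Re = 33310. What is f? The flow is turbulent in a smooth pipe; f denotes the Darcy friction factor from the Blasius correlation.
Formula: f = \frac{0.316}{Re^{0.25}}
f = 0.316/33310^0.25 = 0.02339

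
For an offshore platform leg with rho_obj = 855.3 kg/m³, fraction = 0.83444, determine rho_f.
Formula: f_{sub} = \frac{\rho_{obj}}{\rho_f}
Substituting knowns: 0.83444 = 855.3/rho_f
Solving for rho_f: rho_f = 855.3/0.83444 = 1025 kg/m³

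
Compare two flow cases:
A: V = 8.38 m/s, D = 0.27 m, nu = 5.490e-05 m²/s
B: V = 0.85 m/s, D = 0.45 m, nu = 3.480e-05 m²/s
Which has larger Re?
Re(A) = 41213, Re(B) = 10991. Answer: A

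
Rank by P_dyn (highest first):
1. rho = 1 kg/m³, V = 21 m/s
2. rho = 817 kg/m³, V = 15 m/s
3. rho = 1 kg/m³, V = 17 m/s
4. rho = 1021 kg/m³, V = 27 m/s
Case 1: P_dyn = 0.2205 kPa
Case 2: P_dyn = 91.91 kPa
Case 3: P_dyn = 0.1445 kPa
Case 4: P_dyn = 372.2 kPa
Ranking (highest first): 4, 2, 1, 3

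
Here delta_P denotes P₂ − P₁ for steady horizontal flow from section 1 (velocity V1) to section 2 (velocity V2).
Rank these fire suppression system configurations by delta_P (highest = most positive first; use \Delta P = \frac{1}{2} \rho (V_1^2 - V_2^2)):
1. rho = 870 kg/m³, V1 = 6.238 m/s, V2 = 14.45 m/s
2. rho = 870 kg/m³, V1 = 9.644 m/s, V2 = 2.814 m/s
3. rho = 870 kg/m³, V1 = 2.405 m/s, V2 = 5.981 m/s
Case 1: delta_P = -73.9 kPa
Case 2: delta_P = 37.01 kPa
Case 3: delta_P = -13.04 kPa
Ranking (highest first): 2, 3, 1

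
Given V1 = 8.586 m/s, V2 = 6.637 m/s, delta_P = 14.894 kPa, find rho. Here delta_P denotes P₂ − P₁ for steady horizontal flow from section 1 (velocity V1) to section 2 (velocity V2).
Formula: \Delta P = \frac{1}{2} \rho (V_1^2 - V_2^2)
Substituting knowns: 14.894 = 0.5·rho·(8.586² − 6.637²)/1000
Solving for rho: rho = 2·(14.894·1000)/(8.586² − 6.637²) = 1004 kg/m³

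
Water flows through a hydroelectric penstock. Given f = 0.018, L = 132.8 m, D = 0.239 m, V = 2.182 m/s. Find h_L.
Formula: h_L = f \frac{L}{D} \frac{V^2}{2g}
h_L = 0.018·(132.8/0.239)·2.182²/(2·9.81) = 2.427 m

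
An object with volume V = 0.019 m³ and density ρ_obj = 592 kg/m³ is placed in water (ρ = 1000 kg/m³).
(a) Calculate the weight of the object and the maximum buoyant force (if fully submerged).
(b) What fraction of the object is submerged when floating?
(a) W=rho_obj*g*V=592*9.81*0.019=110.3 N; F_B(max)=rho*g*V=1000*9.81*0.019=186.4 N
(b) Floating fraction=rho_obj/rho=592/1000=0.592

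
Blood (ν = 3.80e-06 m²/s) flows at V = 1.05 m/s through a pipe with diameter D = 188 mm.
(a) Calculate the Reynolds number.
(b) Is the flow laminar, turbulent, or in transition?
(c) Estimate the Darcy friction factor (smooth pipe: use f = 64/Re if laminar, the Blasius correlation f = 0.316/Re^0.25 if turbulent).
(a) Re = V·D/ν = 1.05·0.188/3.80e-06 = 51947
(b) Flow regime: turbulent (Re > 4000)
(c) Friction factor: f = 0.316/Re^0.25 = 0.316/51947^0.25 = 0.02093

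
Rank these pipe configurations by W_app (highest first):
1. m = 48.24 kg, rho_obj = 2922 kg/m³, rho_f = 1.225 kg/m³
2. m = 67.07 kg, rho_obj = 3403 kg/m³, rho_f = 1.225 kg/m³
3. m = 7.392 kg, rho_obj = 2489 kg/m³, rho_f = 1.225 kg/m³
Case 1: W_app = 473 N
Case 2: W_app = 657.7 N
Case 3: W_app = 72.48 N
Ranking (highest first): 2, 1, 3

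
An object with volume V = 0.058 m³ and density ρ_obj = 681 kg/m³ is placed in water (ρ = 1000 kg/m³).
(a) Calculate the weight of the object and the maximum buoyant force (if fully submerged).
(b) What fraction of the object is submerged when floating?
(a) W=rho_obj*g*V=681*9.81*0.058=387.5 N; F_B(max)=rho*g*V=1000*9.81*0.058=569.0 N
(b) Floating fraction=rho_obj/rho=681/1000=0.681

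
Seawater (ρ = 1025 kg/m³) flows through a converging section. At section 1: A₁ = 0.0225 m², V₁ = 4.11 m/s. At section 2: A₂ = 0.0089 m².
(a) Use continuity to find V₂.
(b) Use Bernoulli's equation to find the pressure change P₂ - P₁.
(a) Continuity: A₁V₁=A₂V₂ -> V₂=A₁V₁/A₂=0.0225*4.11/0.0089=10.39 m/s
(b) Bernoulli: P₂-P₁=0.5*rho*(V₁^2-V₂^2)/1000=0.5*1025*(4.11^2-10.39^2)/1000=-46.67 kPa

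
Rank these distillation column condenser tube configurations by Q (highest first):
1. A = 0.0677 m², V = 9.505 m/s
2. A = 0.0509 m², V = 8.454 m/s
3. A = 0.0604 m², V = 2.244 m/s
Case 1: Q = 643.5 L/s
Case 2: Q = 430.3 L/s
Case 3: Q = 135.5 L/s
Ranking (highest first): 1, 2, 3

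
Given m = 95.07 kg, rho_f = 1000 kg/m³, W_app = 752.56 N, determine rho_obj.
Formula: W_{app} = mg\left(1 - \frac{\rho_f}{\rho_{obj}}\right)
Substituting knowns: 752.56 = 95.07·9.81·(1 − 1000/rho_obj)
Solving for rho_obj: rho_obj = 1000/(1 − 752.56/(95.07·9.81)) = 5179 kg/m³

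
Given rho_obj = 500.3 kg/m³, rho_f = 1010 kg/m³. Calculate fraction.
Formula: f_{sub} = \frac{\rho_{obj}}{\rho_f}
fraction = 500.3/1010 = 0.4953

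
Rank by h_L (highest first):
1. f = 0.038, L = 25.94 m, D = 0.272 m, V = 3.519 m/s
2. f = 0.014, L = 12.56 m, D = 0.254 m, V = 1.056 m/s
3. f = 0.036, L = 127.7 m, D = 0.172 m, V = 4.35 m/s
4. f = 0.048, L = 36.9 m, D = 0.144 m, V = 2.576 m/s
Case 1: h_L = 2.287 m
Case 2: h_L = 0.03935 m
Case 3: h_L = 25.78 m
Case 4: h_L = 4.16 m
Ranking (highest first): 3, 4, 1, 2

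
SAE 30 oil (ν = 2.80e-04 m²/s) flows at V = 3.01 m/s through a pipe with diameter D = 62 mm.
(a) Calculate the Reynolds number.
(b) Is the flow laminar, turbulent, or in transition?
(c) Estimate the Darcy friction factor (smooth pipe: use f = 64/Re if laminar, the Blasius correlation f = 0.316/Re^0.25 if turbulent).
(a) Re = V·D/ν = 3.01·0.062/2.80e-04 = 666.5
(b) Flow regime: laminar (Re < 2300)
(c) Friction factor: f = 64/Re = 64/666.5 = 0.09602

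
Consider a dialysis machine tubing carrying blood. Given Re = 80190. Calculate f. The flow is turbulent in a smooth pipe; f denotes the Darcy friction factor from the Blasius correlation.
Formula: f = \frac{0.316}{Re^{0.25}}
f = 0.316/80190^0.25 = 0.01878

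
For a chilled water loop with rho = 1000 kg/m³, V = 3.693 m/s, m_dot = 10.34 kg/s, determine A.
Formula: \dot{m} = \rho A V
Substituting knowns: 10.34 = 1000·A·3.693
Solving for A: A = 10.34/(1000·3.693) = 0.0028 m²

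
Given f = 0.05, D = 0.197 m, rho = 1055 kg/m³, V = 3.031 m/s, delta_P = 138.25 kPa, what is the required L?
Formula: \Delta P = f \frac{L}{D} \frac{\rho V^2}{2}
Substituting knowns: 138.25 = 0.05·(L/0.197)·0.5·1055·3.031²/1000
Solving for L: L = (138.25·1000)·0.197/(0.05·0.5·1055·3.031²) = 112.4 m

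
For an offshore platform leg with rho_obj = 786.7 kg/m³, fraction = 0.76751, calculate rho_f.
Formula: f_{sub} = \frac{\rho_{obj}}{\rho_f}
Substituting knowns: 0.76751 = 786.7/rho_f
Solving for rho_f: rho_f = 786.7/0.76751 = 1025 kg/m³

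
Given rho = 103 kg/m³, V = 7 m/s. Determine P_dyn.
Formula: P_{dyn} = \frac{1}{2} \rho V^2
P_dyn = 0.5·103·7²/1000 = 2.523 kPa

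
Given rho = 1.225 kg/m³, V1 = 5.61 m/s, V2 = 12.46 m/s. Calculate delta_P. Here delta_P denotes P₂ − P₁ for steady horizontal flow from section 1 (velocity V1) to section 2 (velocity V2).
Formula: \Delta P = \frac{1}{2} \rho (V_1^2 - V_2^2)
delta_P = 0.5·1.225·(5.61² − 12.46²)/1000 = -0.07581 kPa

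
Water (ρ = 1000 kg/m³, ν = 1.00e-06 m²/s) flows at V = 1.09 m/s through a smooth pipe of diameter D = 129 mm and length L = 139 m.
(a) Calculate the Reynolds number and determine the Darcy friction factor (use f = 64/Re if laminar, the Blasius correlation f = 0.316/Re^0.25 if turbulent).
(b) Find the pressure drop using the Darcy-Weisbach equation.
(a) Re = V·D/ν = 1.09·0.129/1.00e-06 = 140610 → turbulent (Re > 4000); f = 0.316/Re^0.25 = 0.316/140610^0.25 = 0.016319 (Blasius is strictly valid for Re ≲ 1e5; used here as the smooth-pipe estimate the problem specifies)
(b) Darcy-Weisbach: ΔP = f·(L/D)·½ρV²/1000 = 0.016319·(139/0.129)·½·1000·1.09²/1000 = 10.45 kPa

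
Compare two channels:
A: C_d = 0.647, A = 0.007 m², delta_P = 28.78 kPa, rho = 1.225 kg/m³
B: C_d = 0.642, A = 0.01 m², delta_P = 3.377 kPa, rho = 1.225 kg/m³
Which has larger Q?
Q(A) = 981.7 L/s, Q(B) = 476.7 L/s. Answer: A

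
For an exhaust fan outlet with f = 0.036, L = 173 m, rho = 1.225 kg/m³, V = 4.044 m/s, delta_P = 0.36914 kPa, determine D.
Formula: \Delta P = f \frac{L}{D} \frac{\rho V^2}{2}
Substituting knowns: 0.36914 = 0.036·(173/D)·0.5·1.225·4.044²/1000
Solving for D: D = 0.036·173·0.5·1.225·4.044²/(0.36914·1000) = 0.169 m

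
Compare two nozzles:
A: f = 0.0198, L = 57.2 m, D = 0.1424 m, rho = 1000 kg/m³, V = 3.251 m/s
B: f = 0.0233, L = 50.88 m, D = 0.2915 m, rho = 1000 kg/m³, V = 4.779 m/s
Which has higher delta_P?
delta_P(A) = 42.03 kPa, delta_P(B) = 46.44 kPa. Answer: B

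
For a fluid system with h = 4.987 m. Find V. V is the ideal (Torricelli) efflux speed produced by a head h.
Formula: V = \sqrt{2 g h}
V = √(2·9.81·4.987) = 9.892 m/s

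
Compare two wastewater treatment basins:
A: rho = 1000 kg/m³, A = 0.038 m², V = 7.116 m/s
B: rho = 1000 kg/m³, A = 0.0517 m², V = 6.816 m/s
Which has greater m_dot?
m_dot(A) = 270.4 kg/s, m_dot(B) = 352.4 kg/s. Answer: B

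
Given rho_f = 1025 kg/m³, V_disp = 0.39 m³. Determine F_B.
Formula: F_B = \rho_f g V_{disp}
F_B = 1025·9.81·0.39 = 3922 N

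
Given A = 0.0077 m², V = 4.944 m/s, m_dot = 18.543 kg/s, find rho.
Formula: \dot{m} = \rho A V
Substituting knowns: 18.543 = rho·0.0077·4.944
Solving for rho: rho = 18.543/(0.0077·4.944) = 487.1 kg/m³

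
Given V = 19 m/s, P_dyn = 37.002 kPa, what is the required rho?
Formula: P_{dyn} = \frac{1}{2} \rho V^2
Substituting knowns: 37.002 = 0.5·rho·19²/1000
Solving for rho: rho = 2·(37.002·1000)/19² = 205 kg/m³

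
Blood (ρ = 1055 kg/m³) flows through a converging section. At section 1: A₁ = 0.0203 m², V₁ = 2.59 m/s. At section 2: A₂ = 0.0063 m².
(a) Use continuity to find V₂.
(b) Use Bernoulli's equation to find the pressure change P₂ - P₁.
(a) Continuity: A₁V₁=A₂V₂ -> V₂=A₁V₁/A₂=0.0203*2.59/0.0063=8.35 m/s
(b) Bernoulli: P₂-P₁=0.5*rho*(V₁^2-V₂^2)/1000=0.5*1055*(2.59^2-8.35^2)/1000=-33.24 kPa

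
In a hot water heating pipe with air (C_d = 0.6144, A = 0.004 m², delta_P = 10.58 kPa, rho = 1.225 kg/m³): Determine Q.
Formula: Q = C_d A \sqrt{\frac{2 \Delta P}{\rho}}
Q = 0.6144·0.004·√(2·(10.58·1000)/1.225)·1000 = 323 L/s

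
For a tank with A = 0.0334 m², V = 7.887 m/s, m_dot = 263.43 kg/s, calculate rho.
Formula: \dot{m} = \rho A V
Substituting knowns: 263.43 = rho·0.0334·7.887
Solving for rho: rho = 263.43/(0.0334·7.887) = 1000 kg/m³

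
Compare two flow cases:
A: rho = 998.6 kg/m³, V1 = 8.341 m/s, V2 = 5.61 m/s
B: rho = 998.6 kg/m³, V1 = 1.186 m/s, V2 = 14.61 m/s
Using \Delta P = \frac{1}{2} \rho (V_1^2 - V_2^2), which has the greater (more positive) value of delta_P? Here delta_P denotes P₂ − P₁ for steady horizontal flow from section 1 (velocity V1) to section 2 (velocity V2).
delta_P(A) = 19.02 kPa, delta_P(B) = -105.9 kPa. Answer: A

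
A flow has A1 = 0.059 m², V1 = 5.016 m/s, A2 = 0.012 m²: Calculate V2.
Formula: V_2 = \frac{A_1 V_1}{A_2}
V2 = 0.059·5.016/0.012 = 24.66 m/s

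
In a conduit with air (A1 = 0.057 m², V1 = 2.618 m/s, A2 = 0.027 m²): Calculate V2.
Formula: V_2 = \frac{A_1 V_1}{A_2}
V2 = 0.057·2.618/0.027 = 5.527 m/s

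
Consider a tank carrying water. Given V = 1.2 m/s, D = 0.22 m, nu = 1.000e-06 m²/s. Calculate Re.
Formula: Re = \frac{V D}{\nu}
Re = 1.2·0.22/1.000e-06 = 264000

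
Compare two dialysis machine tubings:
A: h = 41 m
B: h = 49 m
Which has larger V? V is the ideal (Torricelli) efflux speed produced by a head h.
V(A) = 28.36 m/s, V(B) = 31.01 m/s. Answer: B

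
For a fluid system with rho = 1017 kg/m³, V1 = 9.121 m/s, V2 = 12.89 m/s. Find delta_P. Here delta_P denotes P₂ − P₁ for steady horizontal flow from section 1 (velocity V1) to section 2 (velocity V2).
Formula: \Delta P = \frac{1}{2} \rho (V_1^2 - V_2^2)
delta_P = 0.5·1017·(9.121² − 12.89²)/1000 = -42.18 kPa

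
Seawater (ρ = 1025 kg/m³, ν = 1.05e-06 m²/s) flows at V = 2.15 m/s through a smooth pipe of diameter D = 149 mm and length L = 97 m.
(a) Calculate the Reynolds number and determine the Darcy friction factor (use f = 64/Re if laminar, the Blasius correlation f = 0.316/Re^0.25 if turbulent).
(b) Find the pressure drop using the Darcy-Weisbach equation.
(a) Re = V·D/ν = 2.15·0.149/1.05e-06 = 305100 → turbulent (Re > 4000); f = 0.316/Re^0.25 = 0.316/305100^0.25 = 0.013445 (Blasius is strictly valid for Re ≲ 1e5; used here as the smooth-pipe estimate the problem specifies)
(b) Darcy-Weisbach: ΔP = f·(L/D)·½ρV²/1000 = 0.013445·(97/0.149)·½·1025·2.15²/1000 = 20.74 kPa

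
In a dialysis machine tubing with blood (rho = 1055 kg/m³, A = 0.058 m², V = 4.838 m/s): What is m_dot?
Formula: \dot{m} = \rho A V
m_dot = 1055·0.058·4.838 = 296 kg/s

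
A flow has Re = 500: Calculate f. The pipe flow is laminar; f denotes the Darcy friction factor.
Formula: f = \frac{64}{Re}
f = 64/500 = 0.128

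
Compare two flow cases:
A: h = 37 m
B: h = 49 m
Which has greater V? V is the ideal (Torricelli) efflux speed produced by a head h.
V(A) = 26.94 m/s, V(B) = 31.01 m/s. Answer: B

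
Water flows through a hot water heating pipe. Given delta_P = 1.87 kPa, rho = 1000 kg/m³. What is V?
Formula: V = \sqrt{\frac{2 \Delta P}{\rho}}
V = √(2·(1.87·1000)/1000) = 1.934 m/s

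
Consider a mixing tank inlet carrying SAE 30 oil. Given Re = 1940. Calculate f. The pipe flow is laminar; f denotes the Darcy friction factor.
Formula: f = \frac{64}{Re}
f = 64/1940 = 0.03299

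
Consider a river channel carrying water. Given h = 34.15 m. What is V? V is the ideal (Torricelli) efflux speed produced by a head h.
Formula: V = \sqrt{2 g h}
V = √(2·9.81·34.15) = 25.88 m/s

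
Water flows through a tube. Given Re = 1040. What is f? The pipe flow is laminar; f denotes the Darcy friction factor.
Formula: f = \frac{64}{Re}
f = 64/1040 = 0.06154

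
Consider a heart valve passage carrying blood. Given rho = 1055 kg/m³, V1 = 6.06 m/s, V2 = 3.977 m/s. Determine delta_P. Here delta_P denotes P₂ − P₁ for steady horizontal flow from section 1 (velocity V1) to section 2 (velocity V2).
Formula: \Delta P = \frac{1}{2} \rho (V_1^2 - V_2^2)
delta_P = 0.5·1055·(6.06² − 3.977²)/1000 = 11.03 kPa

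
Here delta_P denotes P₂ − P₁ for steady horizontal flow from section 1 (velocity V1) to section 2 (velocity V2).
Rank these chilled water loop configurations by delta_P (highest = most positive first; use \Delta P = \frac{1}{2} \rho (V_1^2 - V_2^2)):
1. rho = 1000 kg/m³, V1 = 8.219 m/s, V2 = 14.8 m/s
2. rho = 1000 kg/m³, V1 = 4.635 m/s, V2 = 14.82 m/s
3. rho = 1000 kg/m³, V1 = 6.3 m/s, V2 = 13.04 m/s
Case 1: delta_P = -75.74 kPa
Case 2: delta_P = -99.07 kPa
Case 3: delta_P = -65.18 kPa
Ranking (highest first): 3, 1, 2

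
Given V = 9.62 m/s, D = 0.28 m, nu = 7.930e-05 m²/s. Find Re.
Formula: Re = \frac{V D}{\nu}
Re = 9.62·0.28/7.930e-05 = 33967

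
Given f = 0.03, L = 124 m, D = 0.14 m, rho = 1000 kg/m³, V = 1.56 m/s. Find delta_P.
Formula: \Delta P = f \frac{L}{D} \frac{\rho V^2}{2}
delta_P = 0.03·(124/0.14)·0.5·1000·1.56²/1000 = 32.33 kPa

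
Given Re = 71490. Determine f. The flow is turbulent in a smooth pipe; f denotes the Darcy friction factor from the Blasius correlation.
Formula: f = \frac{0.316}{Re^{0.25}}
f = 0.316/71490^0.25 = 0.01933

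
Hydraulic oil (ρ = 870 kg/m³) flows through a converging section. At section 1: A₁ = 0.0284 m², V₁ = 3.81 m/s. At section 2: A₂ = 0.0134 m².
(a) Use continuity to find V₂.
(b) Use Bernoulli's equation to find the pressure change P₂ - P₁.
(a) Continuity: A₁V₁=A₂V₂ -> V₂=A₁V₁/A₂=0.0284*3.81/0.0134=8.07 m/s
(b) Bernoulli: P₂-P₁=0.5*rho*(V₁^2-V₂^2)/1000=0.5*870*(3.81^2-8.07^2)/1000=-22.01 kPa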